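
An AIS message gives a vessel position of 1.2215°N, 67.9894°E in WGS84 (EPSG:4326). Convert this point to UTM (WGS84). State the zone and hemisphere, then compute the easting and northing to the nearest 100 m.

Zone 42N: E 387600 m, N 135000 m

Longitude 67.9894° lies in the 6° band [66°, 72°), giving zone 42; latitude is north of the equator, so 42N.
Zone 42 central meridian λ₀ = 6×42 − 183 = 69°; Δλ = -1.0106°.
Transverse Mercator on WGS84 with k₀ = 0.9996 gives E = 387565.042 m, N = 135033.796 m.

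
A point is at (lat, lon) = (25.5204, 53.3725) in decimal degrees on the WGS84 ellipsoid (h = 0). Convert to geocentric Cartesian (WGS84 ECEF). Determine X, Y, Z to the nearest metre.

WGS84: a = 6378137 m, e² = 0.006694380; N(φ) = a/√(1−e²sin²φ) = 6382103.395 m.
X = (N+h)·cosφ·cosλ = 3436124.729 m; Y = (N+h)·cosφ·sinλ = 4622109.5003 m; Z = (N(1−e²)+h)·sinφ = 2731210.148 m.

X 3436125 m, Y 4622110 m, Z 2731210 m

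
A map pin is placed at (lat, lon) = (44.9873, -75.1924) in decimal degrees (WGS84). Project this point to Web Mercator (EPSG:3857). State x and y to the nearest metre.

Web Mercator is spherical with R = a = 6378137 m.
x = R·λ = 6378137 × -1.312354952 = -8370379.680 m.
y = R·ln tan(π/4 + φ/2) = 6378137 × 0.881060152 = 5619522.353 m.

x -8370380 m, y 5619522 m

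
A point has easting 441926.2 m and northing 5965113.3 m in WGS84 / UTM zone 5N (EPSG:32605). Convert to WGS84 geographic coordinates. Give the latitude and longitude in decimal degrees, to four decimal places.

lat 53.8313°, lon -153.8824°

Zone 5N: λ₀ = -153°, k₀ = 0.9996, false easting 500000 m.
Meridian distance M = (N − FN)/k₀ = 5967500.3 m.
Inverse transverse Mercator on WGS84 gives φ = 53.83129995°, λ = -153.88239956°.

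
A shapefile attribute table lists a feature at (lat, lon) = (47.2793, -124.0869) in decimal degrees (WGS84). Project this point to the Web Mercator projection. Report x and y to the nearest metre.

x -13813291 m, y 5987783 m

Web Mercator is spherical with R = a = 6378137 m.
x = R·λ = 6378137 × -2.165724964 = -13813290.522 m.
y = R·ln tan(π/4 + φ/2) = 6378137 × 0.938798069 = 5987782.697 m.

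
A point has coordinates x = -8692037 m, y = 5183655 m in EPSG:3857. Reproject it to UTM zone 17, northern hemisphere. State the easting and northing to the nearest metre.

Web Mercator inverse (R = 6378137 m) → φ = 42.15119702°, λ = -78.08189687°.
UTM 17N forward: E = 741107.942 m, N = 4670685.966 m.

E 741108 m, N 4670686 m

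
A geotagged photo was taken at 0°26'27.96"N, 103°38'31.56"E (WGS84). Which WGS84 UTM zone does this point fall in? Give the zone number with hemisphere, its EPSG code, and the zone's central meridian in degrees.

Zone 48N (EPSG:32648), central meridian 105°

UTM zone = ⌊(λ + 180)/6⌋ + 1; 103.6421° ∈ [102°, 108°) → zone 48.
Hemisphere: N (φ ≥ 0).
Central meridian λ₀ = 6×48 − 183 = 105°.
EPSG code: 32648.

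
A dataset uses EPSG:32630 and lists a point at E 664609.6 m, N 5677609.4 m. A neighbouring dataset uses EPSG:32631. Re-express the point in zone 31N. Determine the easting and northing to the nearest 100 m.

UTM 30N → geographic: φ = 51.22609970°, λ = -0.64249942°.
UTM 31N (λ₀ = 3°) forward: E = 245688.381 m, N = 5681274.606 m.

E 245700 m, N 5681300 m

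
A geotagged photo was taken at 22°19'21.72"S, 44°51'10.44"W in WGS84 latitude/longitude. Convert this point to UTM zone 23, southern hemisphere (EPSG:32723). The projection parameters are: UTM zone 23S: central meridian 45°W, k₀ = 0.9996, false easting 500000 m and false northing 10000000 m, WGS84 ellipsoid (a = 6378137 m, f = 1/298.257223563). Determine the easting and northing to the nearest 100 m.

E 515100 m, N 7531400 m

Zone 23 central meridian λ₀ = 6×23 − 183 = -45°; Δλ = +0.1471°.
Transverse Mercator on WGS84 with k₀ = 0.9996 gives E = 515149.206 m, N = 7531446.585 m.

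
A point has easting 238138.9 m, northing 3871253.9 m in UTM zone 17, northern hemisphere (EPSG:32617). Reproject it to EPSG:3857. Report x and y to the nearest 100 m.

x -9336100 m, y 4157100 m

Unproject from UTM 17N (λ₀ = -81°) → φ = 34.94999970°, λ = -83.86750043°.
Web Mercator (R = 6378137 m): x = -9336087.442 m, y = 4157088.377 m.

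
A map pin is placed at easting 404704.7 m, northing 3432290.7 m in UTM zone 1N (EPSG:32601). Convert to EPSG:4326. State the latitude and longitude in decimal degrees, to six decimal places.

lat 31.020400°, lon -177.998400°

Zone 1N: λ₀ = -177°, k₀ = 0.9996, false easting 500000 m.
Meridian distance M = (N − FN)/k₀ = 3433664.2 m.
Inverse transverse Mercator on WGS84 gives φ = 31.02040023°, λ = -177.99840003°.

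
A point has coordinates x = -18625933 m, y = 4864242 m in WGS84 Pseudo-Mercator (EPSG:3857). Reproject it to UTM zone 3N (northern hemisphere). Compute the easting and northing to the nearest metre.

E 301956 m, N 4429035 m

Web Mercator inverse (R = 6378137 m) → φ = 39.98829853°, λ = -167.31960295°.
UTM 3N forward: E = 301956.066 m, N = 4429035.471 m.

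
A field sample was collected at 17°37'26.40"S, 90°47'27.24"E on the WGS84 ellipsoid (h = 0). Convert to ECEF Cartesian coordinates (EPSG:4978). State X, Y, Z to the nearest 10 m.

X -83930 m, Y 6080060 m, Z -1918760 m

WGS84: a = 6378137 m, e² = 0.006694380; N(φ) = a/√(1−e²sin²φ) = 6380094.931 m.
X = (N+h)·cosφ·cosλ = -83933.305 m; Y = (N+h)·cosφ·sinλ = 6080059.025 m; Z = (N(1−e²)+h)·sinφ = -1918764.323 m.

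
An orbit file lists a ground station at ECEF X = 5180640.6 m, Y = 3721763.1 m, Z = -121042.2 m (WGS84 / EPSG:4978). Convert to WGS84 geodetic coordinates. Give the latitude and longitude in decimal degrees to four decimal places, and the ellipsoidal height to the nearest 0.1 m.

λ = atan2(Y, X) = 35.69340010°; p = √(X²+Y²) = 6378915.1 m.
Bowring's method on WGS84 (a = 6378137 m, b = 6356752.314 m) gives φ = -1.09439984°, h = 1934.122 m.

lat -1.0944°, lon 35.6934°, h 1934.1 m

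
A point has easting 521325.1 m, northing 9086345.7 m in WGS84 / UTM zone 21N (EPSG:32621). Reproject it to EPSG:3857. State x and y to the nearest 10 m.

x -6195530 m, y 16834960 m

Unproject from UTM 21N (λ₀ = -57°) → φ = 81.83220034°, λ = -55.65540231°.
Web Mercator (R = 6378137 m): x = -6195531.045 m, y = 16834959.232 m.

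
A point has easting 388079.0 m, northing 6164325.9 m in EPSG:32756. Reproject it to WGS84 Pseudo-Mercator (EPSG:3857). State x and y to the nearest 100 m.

x 16895900 m, y -4117400 m

Unproject from UTM 56S (λ₀ = 153°) → φ = -34.65690008°, λ = 151.77860013°.
Web Mercator (R = 6378137 m): x = 16895916.479 m, y = -4117352.437 m.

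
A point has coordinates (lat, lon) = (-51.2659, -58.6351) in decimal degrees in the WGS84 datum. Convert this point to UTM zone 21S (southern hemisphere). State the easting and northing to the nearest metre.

E 385926 m, N 4319335 m

Zone 21 central meridian λ₀ = 6×21 − 183 = -57°; Δλ = -1.6351°.
Transverse Mercator on WGS84 with k₀ = 0.9996 gives E = 385926.066 m, N = 4319335.485 m.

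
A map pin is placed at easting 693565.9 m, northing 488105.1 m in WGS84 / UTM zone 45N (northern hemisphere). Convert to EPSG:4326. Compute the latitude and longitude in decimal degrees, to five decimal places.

lat 4.41390°, lon 88.74440°

Zone 45N: λ₀ = 87°, k₀ = 0.9996, false easting 500000 m.
Meridian distance M = (N − FN)/k₀ = 488300.4 m.
Inverse transverse Mercator on WGS84 gives φ = 4.41390020°, λ = 88.74439973°.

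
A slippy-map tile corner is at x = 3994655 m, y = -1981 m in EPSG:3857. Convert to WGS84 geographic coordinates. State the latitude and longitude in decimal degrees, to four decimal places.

R = 6378137 m. λ = x/R = 35.88459641°.
φ = 2·arctan(exp(y/R)) − 90° = 2·arctan(0.99969) − 90° = -0.01779563°.

lat -0.0178°, lon 35.8846°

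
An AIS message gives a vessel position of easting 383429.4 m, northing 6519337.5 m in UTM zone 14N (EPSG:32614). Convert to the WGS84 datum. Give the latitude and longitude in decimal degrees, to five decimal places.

Zone 14N: λ₀ = -99°, k₀ = 0.9996, false easting 500000 m.
Meridian distance M = (N − FN)/k₀ = 6521946.3 m.
Inverse transverse Mercator on WGS84 gives φ = 58.79820013°, λ = -101.01740012°.

lat 58.79820°, lon -101.01740°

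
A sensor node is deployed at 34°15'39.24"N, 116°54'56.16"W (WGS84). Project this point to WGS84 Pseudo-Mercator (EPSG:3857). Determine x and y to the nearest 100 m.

Web Mercator is spherical with R = a = 6378137 m.
x = R·λ = 6378137 × -2.040562167 = -13014985.058 m.
y = R·ln tan(π/4 + φ/2) = 6378137 × 0.637159182 = 4063888.553 m.

x -13015000 m, y 4063900 m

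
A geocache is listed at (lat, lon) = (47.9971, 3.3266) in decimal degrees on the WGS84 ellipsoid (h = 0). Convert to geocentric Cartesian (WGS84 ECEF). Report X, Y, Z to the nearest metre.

X 4268752 m, Y 248123 m, Z 4716661 m

WGS84: a = 6378137 m, e² = 0.006694380; N(φ) = a/√(1−e²sin²φ) = 6389958.911 m.
X = (N+h)·cosφ·cosλ = 4268752.372 m; Y = (N+h)·cosφ·sinλ = 248123.156 m; Z = (N(1−e²)+h)·sinφ = 4716660.562 m.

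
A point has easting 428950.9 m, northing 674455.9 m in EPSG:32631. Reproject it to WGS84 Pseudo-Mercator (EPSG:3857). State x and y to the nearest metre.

x 262480 m, y 680492 m

Unproject from UTM 31N (λ₀ = 3°) → φ = 6.10140017°, λ = 2.35789970°.
Web Mercator (R = 6378137 m): x = 262480.193 m, y = 680492.111 m.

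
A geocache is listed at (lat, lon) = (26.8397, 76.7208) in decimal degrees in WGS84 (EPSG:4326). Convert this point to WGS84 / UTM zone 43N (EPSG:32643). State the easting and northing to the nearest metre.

E 670986 m, N 2969840 m

Zone 43 central meridian λ₀ = 6×43 − 183 = 75°; Δλ = +1.7208°.
Transverse Mercator on WGS84 with k₀ = 0.9996 gives E = 670986.247 m, N = 2969840.265 m.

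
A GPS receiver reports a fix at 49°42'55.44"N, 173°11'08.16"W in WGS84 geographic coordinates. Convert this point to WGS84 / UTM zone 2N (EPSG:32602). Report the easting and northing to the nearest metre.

E 342448 m, N 5509281 m

Zone 2 central meridian λ₀ = 6×2 − 183 = -171°; Δλ = -2.1856°.
Transverse Mercator on WGS84 with k₀ = 0.9996 gives E = 342447.960 m, N = 5509281.195 m.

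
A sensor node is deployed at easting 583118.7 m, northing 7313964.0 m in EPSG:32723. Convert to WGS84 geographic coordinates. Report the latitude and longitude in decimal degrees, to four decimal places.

lat -24.2851°, lon -44.1810°

Zone 23S: λ₀ = -45°, k₀ = 0.9996, false easting 500000 m, false northing 10000000 m.
Meridian distance M = (N − FN)/k₀ = -2687110.8 m.
Inverse transverse Mercator on WGS84 gives φ = -24.28510001°, λ = -44.18100012°.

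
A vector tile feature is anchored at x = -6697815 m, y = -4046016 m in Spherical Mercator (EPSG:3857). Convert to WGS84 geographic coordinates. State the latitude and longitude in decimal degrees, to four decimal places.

lat -34.1281°, lon -60.1675°

R = 6378137 m. λ = x/R = -60.16749585°.
φ = 2·arctan(exp(y/R)) − 90° = 2·arctan(0.53028) − 90° = -34.12810206°.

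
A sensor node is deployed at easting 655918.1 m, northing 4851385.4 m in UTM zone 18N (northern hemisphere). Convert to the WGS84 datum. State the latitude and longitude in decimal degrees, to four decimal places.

lat 43.7991°, lon -73.0618°

Zone 18N: λ₀ = -75°, k₀ = 0.9996, false easting 500000 m.
Meridian distance M = (N − FN)/k₀ = 4853326.7 m.
Inverse transverse Mercator on WGS84 gives φ = 43.79910037°, λ = -73.06180045°.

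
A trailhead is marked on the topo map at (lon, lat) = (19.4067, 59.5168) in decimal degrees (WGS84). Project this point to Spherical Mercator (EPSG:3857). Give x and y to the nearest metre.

Web Mercator is spherical with R = a = 6378137 m.
x = R·λ = 6378137 × 0.338710812 = 2160343.962 m.
y = R·ln tan(π/4 + φ/2) = 6378137 × 1.300212840 = 8292935.625 m.

x 2160344 m, y 8292936 m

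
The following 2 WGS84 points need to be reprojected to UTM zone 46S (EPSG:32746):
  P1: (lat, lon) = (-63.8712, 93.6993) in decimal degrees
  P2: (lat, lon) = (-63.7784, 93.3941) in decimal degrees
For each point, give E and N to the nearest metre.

UTM zone 46S: λ₀ = 93°, k₀ = 0.9996.
P1 (-63.8712°, 93.6993°) → (534361.115, 2917149.983) m.
P2 (-63.7784°, 93.3941°) → (519428.706, 2927619.012) m.

P1: E 534361 m, N 2917150 m; P2: E 519429 m, N 2927619 m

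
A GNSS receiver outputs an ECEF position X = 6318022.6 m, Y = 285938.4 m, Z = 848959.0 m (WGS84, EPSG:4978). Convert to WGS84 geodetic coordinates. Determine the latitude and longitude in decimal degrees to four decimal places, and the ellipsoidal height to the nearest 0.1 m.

λ = atan2(Y, X) = 2.59129996°; p = √(X²+Y²) = 6324489.7 m.
Bowring's method on WGS84 (a = 6378137 m, b = 6356752.314 m) gives φ = 7.69619995°, h = 3458.133 m.

lat 7.6962°, lon 2.5913°, h 3458.1 m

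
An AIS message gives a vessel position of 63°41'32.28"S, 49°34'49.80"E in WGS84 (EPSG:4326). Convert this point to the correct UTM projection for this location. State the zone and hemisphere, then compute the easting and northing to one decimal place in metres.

Longitude 49.5805° lies in the 6° band [48°, 54°), giving zone 39; latitude is south of the equator, so 39S.
Zone 39 central meridian λ₀ = 6×39 − 183 = 51°; Δλ = -1.4195°.
Transverse Mercator on WGS84 with k₀ = 0.9996 gives E = 429811.047 m, N = 2936493.495 m.

Zone 39S: E 429811.0 m, N 2936493.5 m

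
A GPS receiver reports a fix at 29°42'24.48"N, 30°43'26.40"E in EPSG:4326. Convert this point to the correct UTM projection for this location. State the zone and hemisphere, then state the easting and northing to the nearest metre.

Longitude 30.7240° lies in the 6° band [30°, 36°), giving zone 36; latitude is north of the equator, so 36N.
Zone 36 central meridian λ₀ = 6×36 − 183 = 33°; Δλ = -2.2760°.
Transverse Mercator on WGS84 with k₀ = 0.9996 gives E = 279812.972 m, N = 3288465.113 m.

Zone 36N: E 279813 m, N 3288465 m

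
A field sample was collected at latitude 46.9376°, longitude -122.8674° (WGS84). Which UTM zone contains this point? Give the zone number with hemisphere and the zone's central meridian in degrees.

UTM zone = ⌊(λ + 180)/6⌋ + 1; -122.8674° ∈ [-126°, -120°) → zone 10.
Hemisphere: N (φ ≥ 0).
Central meridian λ₀ = 6×10 − 183 = -123°.

Zone 10N, central meridian -123°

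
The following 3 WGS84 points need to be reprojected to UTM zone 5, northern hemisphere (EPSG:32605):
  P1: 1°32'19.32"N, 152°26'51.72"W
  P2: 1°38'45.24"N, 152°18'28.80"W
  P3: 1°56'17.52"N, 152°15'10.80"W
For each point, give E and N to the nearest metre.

P1: E 561436 m, N 170081 m; P2: E 576973 m, N 181935 m; P3: E 583078 m, N 214248 m

UTM zone 5N: λ₀ = -153°, k₀ = 0.9996.
P1 (1.5387°, -152.4477°) → (561436.106, 170080.944) m.
P2 (1.6459°, -152.3080°) → (576972.599, 181935.257) m.
P3 (1.9382°, -152.2530°) → (583077.524, 214248.473) m.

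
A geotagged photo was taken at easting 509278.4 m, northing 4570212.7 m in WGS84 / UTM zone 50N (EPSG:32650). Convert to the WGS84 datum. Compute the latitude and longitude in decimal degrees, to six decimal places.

Zone 50N: λ₀ = 117°, k₀ = 0.9996, false easting 500000 m.
Meridian distance M = (N − FN)/k₀ = 4572041.5 m.
Inverse transverse Mercator on WGS84 gives φ = 41.28329960°, λ = 117.11079956°.

lat 41.283300°, lon 117.110800°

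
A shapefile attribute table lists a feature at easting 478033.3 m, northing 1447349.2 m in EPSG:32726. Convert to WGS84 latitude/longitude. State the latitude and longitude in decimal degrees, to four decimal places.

Zone 26S: λ₀ = -27°, k₀ = 0.9996, false easting 500000 m, false northing 10000000 m.
Meridian distance M = (N − FN)/k₀ = -8556073.2 m.
Inverse transverse Mercator on WGS84 gives φ = -77.05120030°, λ = -27.87820112°.

lat -77.0512°, lon -27.8782°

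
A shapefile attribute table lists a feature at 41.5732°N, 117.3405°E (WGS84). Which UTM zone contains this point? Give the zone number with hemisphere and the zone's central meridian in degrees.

UTM zone = ⌊(λ + 180)/6⌋ + 1; 117.3405° ∈ [114°, 120°) → zone 50.
Hemisphere: N (φ ≥ 0).
Central meridian λ₀ = 6×50 − 183 = 117°.

Zone 50N, central meridian 117°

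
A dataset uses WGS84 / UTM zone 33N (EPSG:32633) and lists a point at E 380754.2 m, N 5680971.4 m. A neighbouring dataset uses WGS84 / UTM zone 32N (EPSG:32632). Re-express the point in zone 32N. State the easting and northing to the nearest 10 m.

UTM 33N → geographic: φ = 51.26759973°, λ = 13.29070037°.
UTM 32N (λ₀ = 9°) forward: E = 799280.866 m, N = 5688332.611 m.

E 799280 m, N 5688330 m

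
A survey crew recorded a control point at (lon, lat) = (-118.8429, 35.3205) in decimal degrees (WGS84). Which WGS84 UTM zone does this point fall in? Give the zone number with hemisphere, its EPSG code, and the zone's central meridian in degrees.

UTM zone = ⌊(λ + 180)/6⌋ + 1; -118.8429° ∈ [-120°, -114°) → zone 11.
Hemisphere: N (φ ≥ 0).
Central meridian λ₀ = 6×11 − 183 = -117°.
EPSG code: 32611.

Zone 11N (EPSG:32611), central meridian -117°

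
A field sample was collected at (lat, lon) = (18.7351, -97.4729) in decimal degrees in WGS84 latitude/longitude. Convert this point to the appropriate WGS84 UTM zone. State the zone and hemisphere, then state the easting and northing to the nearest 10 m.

Zone 14N: E 660990 m, N 2072210 m

Longitude -97.4729° lies in the 6° band [-102°, -96°), giving zone 14; latitude is north of the equator, so 14N.
Zone 14 central meridian λ₀ = 6×14 − 183 = -99°; Δλ = +1.5271°.
Transverse Mercator on WGS84 with k₀ = 0.9996 gives E = 660994.968 m, N = 2072206.502 m.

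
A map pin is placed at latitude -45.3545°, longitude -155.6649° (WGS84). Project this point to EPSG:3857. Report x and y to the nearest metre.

Web Mercator is spherical with R = a = 6378137 m.
x = R·λ = 6378137 × -2.716865035 = -17328537.402 m.
y = R·ln tan(π/4 + φ/2) = 6378137 × -0.890150836 = -5677503.980 m.

x -17328537 m, y -5677504 m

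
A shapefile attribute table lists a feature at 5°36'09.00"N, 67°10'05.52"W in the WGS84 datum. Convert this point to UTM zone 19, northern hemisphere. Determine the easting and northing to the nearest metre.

Zone 19 central meridian λ₀ = 6×19 − 183 = -69°; Δλ = +1.8318°.
Transverse Mercator on WGS84 with k₀ = 0.9996 gives E = 702900.403 m, N = 619581.093 m.

E 702900 m, N 619581 m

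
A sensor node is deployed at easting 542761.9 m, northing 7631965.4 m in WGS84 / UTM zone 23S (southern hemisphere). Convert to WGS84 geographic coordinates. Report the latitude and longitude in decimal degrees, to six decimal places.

Zone 23S: λ₀ = -45°, k₀ = 0.9996, false easting 500000 m, false northing 10000000 m.
Meridian distance M = (N − FN)/k₀ = -2368982.2 m.
Inverse transverse Mercator on WGS84 gives φ = -21.41410040°, λ = -44.58740013°.

lat -21.414100°, lon -44.587400°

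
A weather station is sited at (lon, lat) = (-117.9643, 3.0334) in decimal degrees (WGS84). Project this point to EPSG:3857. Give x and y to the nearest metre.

Web Mercator is spherical with R = a = 6378137 m.
x = R·λ = 6378137 × -2.058865435 = -13131725.808 m.
y = R·ln tan(π/4 + φ/2) = 6378137 × 0.052967567 = 337834.402 m.

x -13131726 m, y 337834 m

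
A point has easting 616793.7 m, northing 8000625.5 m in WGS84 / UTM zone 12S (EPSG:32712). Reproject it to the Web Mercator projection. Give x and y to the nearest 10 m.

x -12233600 m, y -2046900 m

Unproject from UTM 12S (λ₀ = -111°) → φ = -18.07989961°, λ = -109.89630012°.
Web Mercator (R = 6378137 m): x = -12233600.170 m, y = -2046902.776 m.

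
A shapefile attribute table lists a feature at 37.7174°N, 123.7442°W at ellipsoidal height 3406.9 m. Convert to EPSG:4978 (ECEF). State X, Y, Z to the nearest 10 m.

WGS84: a = 6378137 m, e² = 0.006694380; N(φ) = a/√(1−e²sin²φ) = 6386142.044 m.
X = (N+h)·cosφ·cosλ = -2807634.658 m; Y = (N+h)·cosφ·sinλ = -4202843.153 m; Z = (N(1−e²)+h)·sinφ = 3882763.260 m.

X -2807630 m, Y -4202840 m, Z 3882760 m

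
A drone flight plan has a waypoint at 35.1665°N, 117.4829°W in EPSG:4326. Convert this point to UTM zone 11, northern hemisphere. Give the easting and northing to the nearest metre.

E 456024 m, N 3891614 m

Zone 11 central meridian λ₀ = 6×11 − 183 = -117°; Δλ = -0.4829°.
Transverse Mercator on WGS84 with k₀ = 0.9996 gives E = 456023.846 m, N = 3891614.273 m.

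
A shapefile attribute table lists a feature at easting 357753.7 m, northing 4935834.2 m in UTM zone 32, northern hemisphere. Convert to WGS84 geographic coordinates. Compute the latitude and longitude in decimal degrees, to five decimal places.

Zone 32N: λ₀ = 9°, k₀ = 0.9996, false easting 500000 m.
Meridian distance M = (N − FN)/k₀ = 4937809.3 m.
Inverse transverse Mercator on WGS84 gives φ = 44.56179971°, λ = 7.20879951°.

lat 44.56180°, lon 7.20880°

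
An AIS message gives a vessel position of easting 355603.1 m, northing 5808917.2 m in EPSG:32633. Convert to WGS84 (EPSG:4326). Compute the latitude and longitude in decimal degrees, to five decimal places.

Zone 33N: λ₀ = 15°, k₀ = 0.9996, false easting 500000 m.
Meridian distance M = (N − FN)/k₀ = 5811241.7 m.
Inverse transverse Mercator on WGS84 gives φ = 52.41140022°, λ = 12.87699939°.

lat 52.41140°, lon 12.87700°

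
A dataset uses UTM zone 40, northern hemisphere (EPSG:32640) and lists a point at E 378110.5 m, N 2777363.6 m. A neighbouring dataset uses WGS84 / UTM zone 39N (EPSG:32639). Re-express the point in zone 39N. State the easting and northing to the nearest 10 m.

E 983410 m, N 2785410 m

UTM 40N → geographic: φ = 25.10719990°, λ = 55.79110019°.
UTM 39N (λ₀ = 51°) forward: E = 983411.136 m, N = 2785407.324 m.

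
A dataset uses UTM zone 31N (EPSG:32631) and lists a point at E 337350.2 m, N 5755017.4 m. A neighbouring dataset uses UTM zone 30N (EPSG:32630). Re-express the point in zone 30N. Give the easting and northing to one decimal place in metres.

E 749917.0 m, N 5758617.6 m

UTM 31N → geographic: φ = 51.92209972°, λ = 0.63470024°.
UTM 30N (λ₀ = -3°) forward: E = 749916.982 m, N = 5758617.642 m.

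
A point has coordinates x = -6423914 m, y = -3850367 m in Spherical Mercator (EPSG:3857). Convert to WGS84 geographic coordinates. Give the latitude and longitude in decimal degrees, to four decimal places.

lat -32.6608°, lon -57.7070°

R = 6378137 m. λ = x/R = -57.70700130°.
φ = 2·arctan(exp(y/R)) − 90° = 2·arctan(0.54679) − 90° = -32.66080074°.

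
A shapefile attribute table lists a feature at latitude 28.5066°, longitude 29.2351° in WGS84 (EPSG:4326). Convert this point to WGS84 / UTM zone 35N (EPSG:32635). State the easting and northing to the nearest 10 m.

E 718750 m, N 3155360 m

Zone 35 central meridian λ₀ = 6×35 − 183 = 27°; Δλ = +2.2351°.
Transverse Mercator on WGS84 with k₀ = 0.9996 gives E = 718754.768 m, N = 3155360.160 m.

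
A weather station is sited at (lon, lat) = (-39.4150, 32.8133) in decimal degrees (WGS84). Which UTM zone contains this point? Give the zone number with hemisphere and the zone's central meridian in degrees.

UTM zone = ⌊(λ + 180)/6⌋ + 1; -39.4150° ∈ [-42°, -36°) → zone 24.
Hemisphere: N (φ ≥ 0).
Central meridian λ₀ = 6×24 − 183 = -39°.

Zone 24N, central meridian -39°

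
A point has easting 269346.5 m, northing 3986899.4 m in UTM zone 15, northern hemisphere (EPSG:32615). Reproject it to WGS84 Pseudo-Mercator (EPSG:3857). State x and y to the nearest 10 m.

Unproject from UTM 15N (λ₀ = -93°) → φ = 35.99929998°, λ = -95.55889986°.
Web Mercator (R = 6378137 m): x = -10637568.073 m, y = 4300525.051 m.

x -10637570 m, y 4300530 m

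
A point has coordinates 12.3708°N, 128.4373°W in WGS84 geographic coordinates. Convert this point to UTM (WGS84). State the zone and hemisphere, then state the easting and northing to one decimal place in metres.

Longitude -128.4373° lies in the 6° band [-132°, -126°), giving zone 9; latitude is north of the equator, so 9N.
Zone 9 central meridian λ₀ = 6×9 − 183 = -129°; Δλ = +0.5627°.
Transverse Mercator on WGS84 with k₀ = 0.9996 gives E = 561170.912 m, N = 1367620.875 m.

Zone 9N: E 561170.9 m, N 1367620.9 m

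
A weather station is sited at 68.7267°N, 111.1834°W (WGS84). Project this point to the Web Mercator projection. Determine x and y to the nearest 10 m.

x -12376880 m, y 10666410 m

Web Mercator is spherical with R = a = 6378137 m.
x = R·λ = 6378137 × -1.940516404 = -12376879.473 m.
y = R·ln tan(π/4 + φ/2) = 6378137 × 1.672340126 = 10666414.435 m.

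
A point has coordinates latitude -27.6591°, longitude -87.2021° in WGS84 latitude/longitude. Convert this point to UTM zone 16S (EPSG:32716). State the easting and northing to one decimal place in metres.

Zone 16 central meridian λ₀ = 6×16 − 183 = -87°; Δλ = -0.2021°.
Transverse Mercator on WGS84 with k₀ = 0.9996 gives E = 480066.811 m, N = 6940543.615 m.

E 480066.8 m, N 6940543.6 m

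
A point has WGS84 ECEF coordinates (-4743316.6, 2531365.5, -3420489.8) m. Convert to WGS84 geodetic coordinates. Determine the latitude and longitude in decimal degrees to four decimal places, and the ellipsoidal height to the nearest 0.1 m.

lat -32.6387°, lon 151.9125°, h 378.5 m

λ = atan2(Y, X) = 151.91249986°; p = √(X²+Y²) = 5376510.4 m.
Bowring's method on WGS84 (a = 6378137 m, b = 6356752.314 m) gives φ = -32.63869979°, h = 378.490 m.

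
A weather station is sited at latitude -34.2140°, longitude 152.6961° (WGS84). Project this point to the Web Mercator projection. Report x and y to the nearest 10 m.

Web Mercator is spherical with R = a = 6378137 m.
x = R·λ = 6378137 × 2.665049700 = 16998052.098 m.
y = R·ln tan(π/4 + φ/2) = 6378137 × -0.636169045 = -4057573.321 m.

x 16998050 m, y -4057570 m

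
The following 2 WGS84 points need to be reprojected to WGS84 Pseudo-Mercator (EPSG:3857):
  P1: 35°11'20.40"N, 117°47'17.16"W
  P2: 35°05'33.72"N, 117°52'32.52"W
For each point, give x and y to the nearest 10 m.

Web Mercator: x = R·λ, y = R·ln tan(π/4+φ/2), R = 6378137 m.
P1 (35.1890°, -117.7881°) → (-13112111.314, 4189595.244) m.
P2 (35.0927°, -117.8757°) → (-13121862.901, 4176485.850) m.

P1: x -13112110 m, y 4189600 m; P2: x -13121860 m, y 4176490 m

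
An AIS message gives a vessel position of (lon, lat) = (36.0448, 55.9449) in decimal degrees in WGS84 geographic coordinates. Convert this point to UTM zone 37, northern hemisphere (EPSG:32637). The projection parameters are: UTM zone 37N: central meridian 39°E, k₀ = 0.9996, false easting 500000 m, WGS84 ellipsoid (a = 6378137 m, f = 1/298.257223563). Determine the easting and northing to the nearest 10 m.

E 315460 m, N 6203890 m

Zone 37 central meridian λ₀ = 6×37 − 183 = 39°; Δλ = -2.9552°.
Transverse Mercator on WGS84 with k₀ = 0.9996 gives E = 315458.984 m, N = 6203891.494 m.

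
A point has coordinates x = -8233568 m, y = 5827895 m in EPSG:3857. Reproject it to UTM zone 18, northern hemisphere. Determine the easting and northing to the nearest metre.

E 579837 m, N 5127447 m

Web Mercator inverse (R = 6378137 m) → φ = 46.29590085°, λ = -73.96339977°.
UTM 18N forward: E = 579837.219 m, N = 5127447.088 m.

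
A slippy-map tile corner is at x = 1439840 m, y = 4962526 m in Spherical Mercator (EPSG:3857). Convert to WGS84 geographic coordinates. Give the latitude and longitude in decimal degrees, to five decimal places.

lat 40.66140°, lon 12.93430°

R = 6378137 m. λ = x/R = 12.93430279°.
φ = 2·arctan(exp(y/R)) − 90° = 2·arctan(2.17723) − 90° = 40.66140137°.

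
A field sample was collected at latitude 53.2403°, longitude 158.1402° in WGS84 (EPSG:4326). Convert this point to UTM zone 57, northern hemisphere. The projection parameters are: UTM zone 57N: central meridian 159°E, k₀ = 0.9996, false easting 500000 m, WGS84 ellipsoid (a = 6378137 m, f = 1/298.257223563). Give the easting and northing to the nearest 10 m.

E 442620 m, N 5899350 m

Zone 57 central meridian λ₀ = 6×57 − 183 = 159°; Δλ = -0.8598°.
Transverse Mercator on WGS84 with k₀ = 0.9996 gives E = 442619.988 m, N = 5899347.397 m.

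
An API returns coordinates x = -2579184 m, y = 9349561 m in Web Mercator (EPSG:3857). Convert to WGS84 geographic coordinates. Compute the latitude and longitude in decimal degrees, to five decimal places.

lat 63.99920°, lon -23.16920°

R = 6378137 m. λ = x/R = -23.16920408°.
φ = 2·arctan(exp(y/R)) − 90° = 2·arctan(4.33134) − 90° = 63.99919990°.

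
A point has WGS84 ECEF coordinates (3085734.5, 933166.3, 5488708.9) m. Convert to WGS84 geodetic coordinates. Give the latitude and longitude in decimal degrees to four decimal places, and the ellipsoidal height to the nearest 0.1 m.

λ = atan2(Y, X) = 16.82600027°; p = √(X²+Y²) = 3223748.9 m.
Bowring's method on WGS84 (a = 6378137 m, b = 6356752.314 m) gives φ = 59.74019993°, h = 3196.204 m.

lat 59.7402°, lon 16.8260°, h 3196.2 m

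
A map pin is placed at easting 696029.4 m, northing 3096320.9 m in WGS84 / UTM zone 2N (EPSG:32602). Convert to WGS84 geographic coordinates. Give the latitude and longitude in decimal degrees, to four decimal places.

lat 27.9776°, lon -169.0069°

Zone 2N: λ₀ = -171°, k₀ = 0.9996, false easting 500000 m.
Meridian distance M = (N − FN)/k₀ = 3097559.9 m.
Inverse transverse Mercator on WGS84 gives φ = 27.97759963°, λ = -169.00690023°.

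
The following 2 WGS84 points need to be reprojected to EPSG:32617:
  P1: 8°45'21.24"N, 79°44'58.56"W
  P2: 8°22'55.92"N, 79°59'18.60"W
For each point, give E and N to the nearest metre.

P1: E 637538 m, N 968094 m; P2: E 611366 m, N 926694 m

UTM zone 17N: λ₀ = -81°, k₀ = 0.9996.
P1 (8.7559°, -79.7496°) → (637537.824, 968093.823) m.
P2 (8.3822°, -79.9885°) → (611365.777, 926694.361) m.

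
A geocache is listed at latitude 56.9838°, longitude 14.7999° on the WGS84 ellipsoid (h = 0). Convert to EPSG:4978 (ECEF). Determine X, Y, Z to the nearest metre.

WGS84: a = 6378137 m, e² = 0.006694380; N(φ) = a/√(1−e²sin²φ) = 6393200.779 m.
X = (N+h)·cosφ·cosλ = 3367933.316 m; Y = (N+h)·cosφ·sinλ = 889840.077 m; Z = (N(1−e²)+h)·sinφ = 5324917.342 m.

X 3367933 m, Y 889840 m, Z 5324917 m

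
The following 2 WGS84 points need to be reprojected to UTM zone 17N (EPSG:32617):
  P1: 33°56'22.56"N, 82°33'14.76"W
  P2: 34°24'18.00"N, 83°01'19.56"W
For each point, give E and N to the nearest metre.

P1: E 356374 m, N 3756547 m; P2: E 314140 m, N 3808917 m

UTM zone 17N: λ₀ = -81°, k₀ = 0.9996.
P1 (33.9396°, -82.5541°) → (356374.049, 3756546.669) m.
P2 (34.4050°, -83.0221°) → (314140.273, 3808916.680) m.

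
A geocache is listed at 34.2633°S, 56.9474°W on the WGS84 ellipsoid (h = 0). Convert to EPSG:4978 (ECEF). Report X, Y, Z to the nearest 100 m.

WGS84: a = 6378137 m, e² = 0.006694380; N(φ) = a/√(1−e²sin²φ) = 6384914.630 m.
X = (N+h)·cosφ·cosλ = 2878051.403 m; Y = (N+h)·cosφ·sinλ = -4422915.831 m; Z = (N(1−e²)+h)·sinφ = -3570622.230 m.

X 2878100 m, Y -4422900 m, Z -3570600 m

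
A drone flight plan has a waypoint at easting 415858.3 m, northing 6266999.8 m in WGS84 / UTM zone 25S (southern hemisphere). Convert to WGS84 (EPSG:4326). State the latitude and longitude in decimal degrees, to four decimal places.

Zone 25S: λ₀ = -33°, k₀ = 0.9996, false easting 500000 m, false northing 10000000 m.
Meridian distance M = (N − FN)/k₀ = -3734494.0 m.
Inverse transverse Mercator on WGS84 gives φ = -33.73370005°, λ = -33.90829959°.

lat -33.7337°, lon -33.9083°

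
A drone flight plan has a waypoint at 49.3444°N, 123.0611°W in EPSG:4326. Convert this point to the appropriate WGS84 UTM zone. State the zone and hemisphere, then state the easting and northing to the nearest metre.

Longitude -123.0611° lies in the 6° band [-126°, -120°), giving zone 10; latitude is north of the equator, so 10N.
Zone 10 central meridian λ₀ = 6×10 − 183 = -123°; Δλ = -0.0611°.
Transverse Mercator on WGS84 with k₀ = 0.9996 gives E = 495561.886 m, N = 5465744.038 m.

Zone 10N: E 495562 m, N 5465744 m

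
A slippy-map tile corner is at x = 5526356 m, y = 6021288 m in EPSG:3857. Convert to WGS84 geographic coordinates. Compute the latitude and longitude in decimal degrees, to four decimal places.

R = 6378137 m. λ = x/R = 49.64410060°.
φ = 2·arctan(exp(y/R)) − 90° = 2·arctan(2.57037) − 90° = 47.48310066°.

lat 47.4831°, lon 49.6441°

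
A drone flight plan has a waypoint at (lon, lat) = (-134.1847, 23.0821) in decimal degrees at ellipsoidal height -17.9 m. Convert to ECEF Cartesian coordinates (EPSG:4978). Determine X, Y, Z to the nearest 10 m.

WGS84: a = 6378137 m, e² = 0.006694380; N(φ) = a/√(1−e²sin²φ) = 6381420.914 m.
X = (N+h)·cosφ·cosλ = -4091607.135 m; Y = (N+h)·cosφ·sinλ = -4209740.541 m; Z = (N(1−e²)+h)·sinφ = 2485079.114 m.

X -4091610 m, Y -4209740 m, Z 2485080 m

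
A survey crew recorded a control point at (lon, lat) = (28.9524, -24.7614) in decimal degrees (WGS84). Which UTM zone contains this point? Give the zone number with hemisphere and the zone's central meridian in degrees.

UTM zone = ⌊(λ + 180)/6⌋ + 1; 28.9524° ∈ [24°, 30°) → zone 35.
Hemisphere: S (φ < 0).
Central meridian λ₀ = 6×35 − 183 = 27°.

Zone 35S, central meridian 27°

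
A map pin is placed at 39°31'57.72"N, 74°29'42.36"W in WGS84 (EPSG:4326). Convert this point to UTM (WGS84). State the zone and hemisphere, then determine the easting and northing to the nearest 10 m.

Zone 18N: E 543390 m, N 4376020 m

Longitude -74.4951° lies in the 6° band [-78°, -72°), giving zone 18; latitude is north of the equator, so 18N.
Zone 18 central meridian λ₀ = 6×18 − 183 = -75°; Δλ = +0.5049°.
Transverse Mercator on WGS84 with k₀ = 0.9996 gives E = 543390.563 m, N = 4376015.278 m.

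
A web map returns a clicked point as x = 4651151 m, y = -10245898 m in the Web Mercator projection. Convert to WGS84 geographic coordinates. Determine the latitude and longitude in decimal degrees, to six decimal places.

R = 6378137 m. λ = x/R = 41.78200032°.
φ = 2·arctan(exp(y/R)) − 90° = 2·arctan(0.20061) − 90° = -67.31329859°.

lat -67.313299°, lon 41.782000°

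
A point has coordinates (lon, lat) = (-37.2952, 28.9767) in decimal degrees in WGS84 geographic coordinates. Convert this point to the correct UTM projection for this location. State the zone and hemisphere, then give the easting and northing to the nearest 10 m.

Zone 24N: E 666100 m, N 3206600 m

Longitude -37.2952° lies in the 6° band [-42°, -36°), giving zone 24; latitude is north of the equator, so 24N.
Zone 24 central meridian λ₀ = 6×24 − 183 = -39°; Δλ = +1.7048°.
Transverse Mercator on WGS84 with k₀ = 0.9996 gives E = 666097.729 m, N = 3206601.524 m.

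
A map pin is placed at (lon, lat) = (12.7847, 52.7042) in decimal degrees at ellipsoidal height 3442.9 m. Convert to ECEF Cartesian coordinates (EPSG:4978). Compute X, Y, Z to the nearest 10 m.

X 3778940 m, Y 857490 m, Z 5053400 m

WGS84: a = 6378137 m, e² = 0.006694380; N(φ) = a/√(1−e²sin²φ) = 6391690.665 m.
X = (N+h)·cosφ·cosλ = 3778936.608 m; Y = (N+h)·cosφ·sinλ = 857492.200 m; Z = (N(1−e²)+h)·sinφ = 5053404.280 m.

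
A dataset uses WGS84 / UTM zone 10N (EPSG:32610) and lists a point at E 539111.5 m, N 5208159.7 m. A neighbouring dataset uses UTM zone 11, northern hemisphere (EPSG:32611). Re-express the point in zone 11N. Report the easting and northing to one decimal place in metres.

E 83222.7 m, N 5222649.8 m

UTM 10N → geographic: φ = 47.02579989°, λ = -122.48529983°.
UTM 11N (λ₀ = -117°) forward: E = 83222.688 m, N = 5222649.751 m.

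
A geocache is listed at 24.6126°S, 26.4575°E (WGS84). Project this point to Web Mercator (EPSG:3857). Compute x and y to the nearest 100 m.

Web Mercator is spherical with R = a = 6378137 m.
x = R·λ = 6378137 × 0.461770487 = 2945235.428 m.
y = R·ln tan(π/4 + φ/2) = 6378137 × -0.443426624 = -2828235.757 m.

x 2945200 m, y -2828200 m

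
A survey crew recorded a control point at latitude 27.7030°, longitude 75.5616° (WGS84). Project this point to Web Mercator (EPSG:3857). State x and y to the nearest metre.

x 8411479 m, y 3211580 m

Web Mercator is spherical with R = a = 6378137 m.
x = R·λ = 6378137 × 1.318798708 = 8411478.836 m.
y = R·ln tan(π/4 + φ/2) = 6378137 × 0.503529514 = 3211580.225 m.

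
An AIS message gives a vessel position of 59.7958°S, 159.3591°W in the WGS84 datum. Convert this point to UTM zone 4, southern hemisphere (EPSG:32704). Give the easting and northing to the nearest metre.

Zone 4 central meridian λ₀ = 6×4 − 183 = -159°; Δλ = -0.3591°.
Transverse Mercator on WGS84 with k₀ = 0.9996 gives E = 479846.994 m, N = 3371275.163 m.

E 479847 m, N 3371275 m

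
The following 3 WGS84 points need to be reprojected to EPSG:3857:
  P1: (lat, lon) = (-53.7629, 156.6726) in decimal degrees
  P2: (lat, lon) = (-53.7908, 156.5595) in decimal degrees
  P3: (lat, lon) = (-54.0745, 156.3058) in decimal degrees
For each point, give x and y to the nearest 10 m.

Web Mercator: x = R·λ, y = R·ln tan(π/4+φ/2), R = 6378137 m.
P1 (-53.7629°, 156.6726°) → (17440714.053, -7125379.661) m.
P2 (-53.7908°, 156.5595°) → (17428123.819, -7130635.453) m.
P3 (-54.0745°, 156.3058°) → (17399882.064, -7184278.347) m.

P1: x 17440710 m, y -7125380 m; P2: x 17428120 m, y -7130640 m; P3: x 17399880 m, y -7184280 m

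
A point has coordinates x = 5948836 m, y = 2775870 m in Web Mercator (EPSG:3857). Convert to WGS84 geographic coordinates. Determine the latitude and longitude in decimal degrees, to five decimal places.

R = 6378137 m. λ = x/R = 53.43930302°.
φ = 2·arctan(exp(y/R)) − 90° = 2·arctan(1.54530) − 90° = 24.18420165°.

lat 24.18420°, lon 53.43930°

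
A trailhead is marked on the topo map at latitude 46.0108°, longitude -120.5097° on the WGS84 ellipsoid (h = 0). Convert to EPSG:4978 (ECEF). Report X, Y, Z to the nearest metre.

X -2252827 m, Y -3823061 m, Z 4566081 m

WGS84: a = 6378137 m, e² = 0.006694380; N(φ) = a/√(1−e²sin²φ) = 6389216.776 m.
X = (N+h)·cosφ·cosλ = -2252826.676 m; Y = (N+h)·cosφ·sinλ = -3823060.582 m; Z = (N(1−e²)+h)·sinφ = 4566081.352 m.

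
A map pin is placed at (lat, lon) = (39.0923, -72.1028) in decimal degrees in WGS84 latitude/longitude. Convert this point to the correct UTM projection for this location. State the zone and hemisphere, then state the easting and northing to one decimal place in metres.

Zone 18N: E 750569.5 m, N 4331015.9 m

Longitude -72.1028° lies in the 6° band [-78°, -72°), giving zone 18; latitude is north of the equator, so 18N.
Zone 18 central meridian λ₀ = 6×18 − 183 = -75°; Δλ = +2.8972°.
Transverse Mercator on WGS84 with k₀ = 0.9996 gives E = 750569.451 m, N = 4331015.925 m.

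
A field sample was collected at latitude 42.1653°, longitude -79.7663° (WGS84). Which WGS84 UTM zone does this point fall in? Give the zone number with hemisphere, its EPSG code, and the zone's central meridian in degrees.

Zone 17N (EPSG:32617), central meridian -81°

UTM zone = ⌊(λ + 180)/6⌋ + 1; -79.7663° ∈ [-84°, -78°) → zone 17.
Hemisphere: N (φ ≥ 0).
Central meridian λ₀ = 6×17 − 183 = -81°.
EPSG code: 32617.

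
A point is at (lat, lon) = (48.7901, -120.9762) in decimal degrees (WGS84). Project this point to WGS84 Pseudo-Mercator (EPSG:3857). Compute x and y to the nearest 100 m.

x -13467000 m, y 6239300 m

Web Mercator is spherical with R = a = 6378137 m.
x = R·λ = 6378137 × -2.111433007 = -13467008.982 m.
y = R·ln tan(π/4 + φ/2) = 6378137 × 0.978235575 = 6239320.514 m.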